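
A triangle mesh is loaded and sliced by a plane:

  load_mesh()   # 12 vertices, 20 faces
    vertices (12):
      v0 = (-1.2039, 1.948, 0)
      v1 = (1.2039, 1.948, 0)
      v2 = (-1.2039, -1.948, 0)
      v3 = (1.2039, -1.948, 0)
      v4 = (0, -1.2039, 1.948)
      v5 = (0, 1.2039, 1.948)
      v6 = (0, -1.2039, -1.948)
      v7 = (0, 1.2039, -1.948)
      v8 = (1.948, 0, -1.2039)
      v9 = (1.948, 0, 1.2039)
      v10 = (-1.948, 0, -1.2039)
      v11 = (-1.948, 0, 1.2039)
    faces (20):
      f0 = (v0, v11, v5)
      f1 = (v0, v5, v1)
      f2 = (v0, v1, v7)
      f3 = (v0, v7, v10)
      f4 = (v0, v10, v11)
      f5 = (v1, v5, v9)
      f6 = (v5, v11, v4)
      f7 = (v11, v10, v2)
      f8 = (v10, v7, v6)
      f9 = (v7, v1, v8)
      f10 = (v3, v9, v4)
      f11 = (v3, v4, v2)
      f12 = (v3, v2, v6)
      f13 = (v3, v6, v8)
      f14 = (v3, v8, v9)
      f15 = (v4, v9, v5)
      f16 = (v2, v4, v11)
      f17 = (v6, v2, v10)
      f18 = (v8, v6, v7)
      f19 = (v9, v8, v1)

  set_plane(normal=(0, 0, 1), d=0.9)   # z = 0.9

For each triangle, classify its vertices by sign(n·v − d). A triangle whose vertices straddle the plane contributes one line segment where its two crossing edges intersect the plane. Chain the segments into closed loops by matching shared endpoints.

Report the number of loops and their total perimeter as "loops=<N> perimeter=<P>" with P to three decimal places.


loops=1 perimeter=10.989

Straddling triangles (10 of 20):
  (v0,v11,v5) [-++] → (-1.76017, 0.491733, 0.9)–(-0.647683, 1.60422, 0.9)  len=1.5733
  (v0,v5,v1) [-+-] → (-0.647683, 1.60422, 0.9)–(0.647683, 1.60422, 0.9)  len=1.2954
  (v0,v10,v11) [--+] → (-1.948, 0, 0.9)–(-1.76017, 0.491733, 0.9)  len=0.5264
  (v1,v5,v9) [-++] → (0.647683, 1.60422, 0.9)–(1.76017, 0.491733, 0.9)  len=1.5733
  (v11,v10,v2) [+--] → (-1.948, 0, 0.9)–(-1.76017, -0.491733, 0.9)  len=0.5264
  (v3,v9,v4) [-++] → (1.76017, -0.491733, 0.9)–(0.647683, -1.60422, 0.9)  len=1.5733
  (v3,v4,v2) [-+-] → (0.647683, -1.60422, 0.9)–(-0.647683, -1.60422, 0.9)  len=1.2954
  (v3,v8,v9) [--+] → (1.948, 0, 0.9)–(1.76017, -0.491733, 0.9)  len=0.5264
  (v2,v4,v11) [-++] → (-0.647683, -1.60422, 0.9)–(-1.76017, -0.491733, 0.9)  len=1.5733
  (v9,v8,v1) [+--] → (1.948, 0, 0.9)–(1.76017, 0.491733, 0.9)  len=0.5264

Chained into 1 loop(s):
  loop 1: 10 segments, perimeter = 10.9894
Total perimeter = 10.989


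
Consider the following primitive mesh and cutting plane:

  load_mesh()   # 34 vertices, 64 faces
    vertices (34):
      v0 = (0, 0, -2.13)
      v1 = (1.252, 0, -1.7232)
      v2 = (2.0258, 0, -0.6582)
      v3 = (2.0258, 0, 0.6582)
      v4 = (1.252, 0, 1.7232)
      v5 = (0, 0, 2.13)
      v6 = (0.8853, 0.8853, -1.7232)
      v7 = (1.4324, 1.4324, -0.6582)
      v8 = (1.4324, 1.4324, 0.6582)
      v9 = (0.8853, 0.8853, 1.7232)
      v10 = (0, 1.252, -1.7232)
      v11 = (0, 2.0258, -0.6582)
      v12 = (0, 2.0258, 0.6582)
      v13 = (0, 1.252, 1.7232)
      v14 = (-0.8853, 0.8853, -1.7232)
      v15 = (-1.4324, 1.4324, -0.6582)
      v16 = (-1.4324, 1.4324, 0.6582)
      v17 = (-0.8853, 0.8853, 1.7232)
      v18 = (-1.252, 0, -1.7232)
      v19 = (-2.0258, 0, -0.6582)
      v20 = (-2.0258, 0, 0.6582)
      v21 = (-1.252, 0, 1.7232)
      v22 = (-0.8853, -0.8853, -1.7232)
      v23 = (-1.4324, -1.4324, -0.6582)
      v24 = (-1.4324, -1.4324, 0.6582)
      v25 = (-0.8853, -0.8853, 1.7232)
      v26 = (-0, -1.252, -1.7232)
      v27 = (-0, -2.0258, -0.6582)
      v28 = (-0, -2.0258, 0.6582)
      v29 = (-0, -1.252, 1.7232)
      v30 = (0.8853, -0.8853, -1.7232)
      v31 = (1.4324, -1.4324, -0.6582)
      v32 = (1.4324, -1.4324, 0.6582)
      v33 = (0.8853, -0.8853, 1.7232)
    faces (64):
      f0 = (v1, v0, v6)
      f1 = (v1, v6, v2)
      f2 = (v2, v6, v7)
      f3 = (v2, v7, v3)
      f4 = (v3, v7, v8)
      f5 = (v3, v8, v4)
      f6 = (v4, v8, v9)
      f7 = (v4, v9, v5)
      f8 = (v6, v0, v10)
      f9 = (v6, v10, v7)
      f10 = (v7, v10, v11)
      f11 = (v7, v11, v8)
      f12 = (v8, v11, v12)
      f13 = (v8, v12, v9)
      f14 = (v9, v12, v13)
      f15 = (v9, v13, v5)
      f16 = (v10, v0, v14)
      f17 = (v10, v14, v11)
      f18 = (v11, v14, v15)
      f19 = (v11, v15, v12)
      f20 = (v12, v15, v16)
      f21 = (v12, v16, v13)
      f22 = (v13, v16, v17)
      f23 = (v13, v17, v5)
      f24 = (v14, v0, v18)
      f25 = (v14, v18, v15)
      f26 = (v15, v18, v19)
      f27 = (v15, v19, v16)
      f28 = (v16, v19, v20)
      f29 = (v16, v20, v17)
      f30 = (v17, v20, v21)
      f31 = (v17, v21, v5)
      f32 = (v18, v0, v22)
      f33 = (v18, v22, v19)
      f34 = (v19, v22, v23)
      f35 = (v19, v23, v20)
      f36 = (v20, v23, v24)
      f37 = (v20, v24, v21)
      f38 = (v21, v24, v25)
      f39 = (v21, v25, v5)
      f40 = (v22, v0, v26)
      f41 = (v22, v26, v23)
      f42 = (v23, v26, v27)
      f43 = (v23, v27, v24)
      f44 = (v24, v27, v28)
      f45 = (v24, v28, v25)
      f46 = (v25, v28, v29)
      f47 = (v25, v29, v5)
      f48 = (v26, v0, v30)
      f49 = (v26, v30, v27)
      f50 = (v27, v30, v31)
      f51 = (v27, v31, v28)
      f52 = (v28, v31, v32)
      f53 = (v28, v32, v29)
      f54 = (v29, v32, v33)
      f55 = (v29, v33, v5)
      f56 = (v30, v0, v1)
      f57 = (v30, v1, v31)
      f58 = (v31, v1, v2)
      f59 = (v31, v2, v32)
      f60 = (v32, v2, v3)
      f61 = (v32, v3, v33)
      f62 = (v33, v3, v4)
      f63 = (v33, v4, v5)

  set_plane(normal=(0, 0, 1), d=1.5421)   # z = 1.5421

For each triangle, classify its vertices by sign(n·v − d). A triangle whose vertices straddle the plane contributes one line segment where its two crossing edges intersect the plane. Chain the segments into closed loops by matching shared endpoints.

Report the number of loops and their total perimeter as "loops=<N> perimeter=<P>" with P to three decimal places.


loops=1 perimeter=8.472

Straddling triangles (16 of 64):
  (v3,v8,v4) [--+] → (1.28268, 0.243575, 1.5421)–(1.38358, 0, 1.5421)  len=0.2636
  (v4,v8,v9) [+-+] → (1.28268, 0.243575, 1.5421)–(0.978333, 0.978333, 1.5421)  len=0.7953
  (v8,v12,v9) [--+] → (0.734757, 1.07924, 1.5421)–(0.978333, 0.978333, 1.5421)  len=0.2636
  (v9,v12,v13) [+-+] → (0.734757, 1.07924, 1.5421)–(0, 1.38358, 1.5421)  len=0.7953
  (v12,v16,v13) [--+] → (-0.243575, 1.28268, 1.5421)–(0, 1.38358, 1.5421)  len=0.2636
  (v13,v16,v17) [+-+] → (-0.243575, 1.28268, 1.5421)–(-0.978333, 0.978333, 1.5421)  len=0.7953
  (v16,v20,v17) [--+] → (-1.07924, 0.734757, 1.5421)–(-0.978333, 0.978333, 1.5421)  len=0.2636
  (v17,v20,v21) [+-+] → (-1.07924, 0.734757, 1.5421)–(-1.38358, 0, 1.5421)  len=0.7953
  (v20,v24,v21) [--+] → (-1.28268, -0.243575, 1.5421)–(-1.38358, 0, 1.5421)  len=0.2636
  (v21,v24,v25) [+-+] → (-1.28268, -0.243575, 1.5421)–(-0.978333, -0.978333, 1.5421)  len=0.7953
  (v24,v28,v25) [--+] → (-0.734757, -1.07924, 1.5421)–(-0.978333, -0.978333, 1.5421)  len=0.2636
  (v25,v28,v29) [+-+] → (-0.734757, -1.07924, 1.5421)–(0, -1.38358, 1.5421)  len=0.7953
  (v28,v32,v29) [--+] → (0.243575, -1.28268, 1.5421)–(0, -1.38358, 1.5421)  len=0.2636
  (v29,v32,v33) [+-+] → (0.243575, -1.28268, 1.5421)–(0.978333, -0.978333, 1.5421)  len=0.7953
  (v32,v3,v33) [--+] → (1.07924, -0.734757, 1.5421)–(0.978333, -0.978333, 1.5421)  len=0.2636
  (v33,v3,v4) [+-+] → (1.07924, -0.734757, 1.5421)–(1.38358, 0, 1.5421)  len=0.7953

Chained into 1 loop(s):
  loop 1: 16 segments, perimeter = 8.4716
Total perimeter = 8.472


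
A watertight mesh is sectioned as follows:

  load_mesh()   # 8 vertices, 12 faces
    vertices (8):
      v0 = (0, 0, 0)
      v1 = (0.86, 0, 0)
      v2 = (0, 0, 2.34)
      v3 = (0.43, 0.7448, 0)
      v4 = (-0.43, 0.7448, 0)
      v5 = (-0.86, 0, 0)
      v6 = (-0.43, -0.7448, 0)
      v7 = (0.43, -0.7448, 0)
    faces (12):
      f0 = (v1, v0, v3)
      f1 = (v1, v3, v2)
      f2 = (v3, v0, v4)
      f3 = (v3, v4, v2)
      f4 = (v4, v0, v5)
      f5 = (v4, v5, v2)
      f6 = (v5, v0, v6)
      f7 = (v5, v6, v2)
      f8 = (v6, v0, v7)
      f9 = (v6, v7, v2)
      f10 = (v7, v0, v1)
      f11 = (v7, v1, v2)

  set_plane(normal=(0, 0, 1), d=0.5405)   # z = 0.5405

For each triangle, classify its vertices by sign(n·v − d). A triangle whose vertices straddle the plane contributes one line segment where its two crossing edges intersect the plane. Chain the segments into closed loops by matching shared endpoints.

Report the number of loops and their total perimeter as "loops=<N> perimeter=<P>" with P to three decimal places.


Straddling triangles (6 of 12):
  (v1,v3,v2) [--+] → (0.330677, 0.572764, 0.5405)–(0.661355, 0, 0.5405)  len=0.6614
  (v3,v4,v2) [--+] → (-0.330677, 0.572764, 0.5405)–(0.330677, 0.572764, 0.5405)  len=0.6614
  (v4,v5,v2) [--+] → (-0.661355, 0, 0.5405)–(-0.330677, 0.572764, 0.5405)  len=0.6614
  (v5,v6,v2) [--+] → (-0.330677, -0.572764, 0.5405)–(-0.661355, 0, 0.5405)  len=0.6614
  (v6,v7,v2) [--+] → (0.330677, -0.572764, 0.5405)–(-0.330677, -0.572764, 0.5405)  len=0.6614
  (v7,v1,v2) [--+] → (0.661355, 0, 0.5405)–(0.330677, -0.572764, 0.5405)  len=0.6614

Chained into 1 loop(s):
  loop 1: 6 segments, perimeter = 3.9682
Total perimeter = 3.968

loops=1 perimeter=3.968


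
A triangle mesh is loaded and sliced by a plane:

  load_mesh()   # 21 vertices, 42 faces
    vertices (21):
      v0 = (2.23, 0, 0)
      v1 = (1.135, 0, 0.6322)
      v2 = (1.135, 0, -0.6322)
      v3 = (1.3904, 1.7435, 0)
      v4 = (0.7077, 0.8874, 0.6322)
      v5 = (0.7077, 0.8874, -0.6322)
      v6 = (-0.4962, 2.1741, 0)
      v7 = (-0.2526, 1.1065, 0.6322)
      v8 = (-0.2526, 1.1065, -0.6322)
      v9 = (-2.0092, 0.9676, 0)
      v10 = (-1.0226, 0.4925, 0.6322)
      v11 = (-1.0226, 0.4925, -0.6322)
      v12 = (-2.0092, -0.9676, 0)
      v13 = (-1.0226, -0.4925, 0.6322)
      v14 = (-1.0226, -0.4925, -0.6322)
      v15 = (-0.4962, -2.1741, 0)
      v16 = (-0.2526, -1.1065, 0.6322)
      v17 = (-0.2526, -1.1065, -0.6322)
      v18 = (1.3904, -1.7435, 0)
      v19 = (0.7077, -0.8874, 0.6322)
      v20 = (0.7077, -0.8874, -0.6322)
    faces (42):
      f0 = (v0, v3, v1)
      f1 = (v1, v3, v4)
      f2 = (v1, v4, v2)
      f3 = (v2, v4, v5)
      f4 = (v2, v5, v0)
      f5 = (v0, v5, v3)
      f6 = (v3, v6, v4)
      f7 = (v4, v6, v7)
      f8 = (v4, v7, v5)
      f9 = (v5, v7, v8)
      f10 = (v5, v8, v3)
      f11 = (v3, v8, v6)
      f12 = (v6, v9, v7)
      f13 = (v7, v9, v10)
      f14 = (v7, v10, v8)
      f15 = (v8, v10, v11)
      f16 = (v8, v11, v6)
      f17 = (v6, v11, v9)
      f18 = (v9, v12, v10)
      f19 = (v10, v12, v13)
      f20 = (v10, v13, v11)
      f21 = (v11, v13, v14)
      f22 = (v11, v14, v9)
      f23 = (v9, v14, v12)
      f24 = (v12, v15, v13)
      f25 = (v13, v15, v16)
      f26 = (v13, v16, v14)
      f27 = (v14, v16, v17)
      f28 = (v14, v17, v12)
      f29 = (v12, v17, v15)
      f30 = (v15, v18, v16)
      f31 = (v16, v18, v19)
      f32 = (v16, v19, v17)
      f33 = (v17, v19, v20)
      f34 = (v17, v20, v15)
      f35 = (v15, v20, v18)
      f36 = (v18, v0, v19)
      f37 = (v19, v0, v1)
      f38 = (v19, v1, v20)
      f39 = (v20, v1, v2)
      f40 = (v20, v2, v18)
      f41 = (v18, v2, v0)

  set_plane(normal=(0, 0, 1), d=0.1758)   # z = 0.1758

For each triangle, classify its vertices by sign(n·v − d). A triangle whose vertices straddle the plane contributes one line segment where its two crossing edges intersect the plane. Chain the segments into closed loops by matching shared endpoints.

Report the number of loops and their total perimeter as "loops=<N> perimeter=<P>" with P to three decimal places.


Straddling triangles (28 of 42):
  (v0,v3,v1) [--+] → (1.31938, 1.25867, 0.1758)–(1.92551, 0, 0.1758)  len=1.3970
  (v1,v3,v4) [+-+] → (1.31938, 1.25867, 0.1758)–(1.20056, 1.50544, 0.1758)  len=0.2739
  (v1,v4,v2) [++-] → (0.861939, 0.567083, 0.1758)–(1.135, 0, 0.1758)  len=0.6294
  (v2,v4,v5) [-+-] → (0.861939, 0.567083, 0.1758)–(0.7077, 0.8874, 0.1758)  len=0.3555
  (v3,v6,v4) [--+] → (-0.161424, 1.8163, 0.1758)–(1.20056, 1.50544, 0.1758)  len=1.3970
  (v4,v6,v7) [+-+] → (-0.161424, 1.8163, 0.1758)–(-0.428461, 1.87723, 0.1758)  len=0.2739
  (v4,v7,v5) [++-] → (0.0940315, 1.02741, 0.1758)–(0.7077, 0.8874, 0.1758)  len=0.6294
  (v5,v7,v8) [-+-] → (0.0940315, 1.02741, 0.1758)–(-0.2526, 1.1065, 0.1758)  len=0.3555
  (v6,v9,v7) [--+] → (-1.52073, 1.00622, 0.1758)–(-0.428461, 1.87723, 0.1758)  len=1.3970
  (v7,v9,v10) [+-+] → (-1.52073, 1.00622, 0.1758)–(-1.73485, 0.835486, 0.1758)  len=0.2739
  (v7,v10,v8) [++-] → (-0.744659, 0.71413, 0.1758)–(-0.2526, 1.1065, 0.1758)  len=0.6293
  (v8,v10,v11) [-+-] → (-0.744659, 0.71413, 0.1758)–(-1.0226, 0.4925, 0.1758)  len=0.3555
  (v9,v12,v10) [--+] → (-1.73485, -0.56158, 0.1758)–(-1.73485, 0.835486, 0.1758)  len=1.3971
  (v10,v12,v13) [+-+] → (-1.73485, -0.56158, 0.1758)–(-1.73485, -0.835486, 0.1758)  len=0.2739
  (v10,v13,v11) [++-] → (-1.0226, -0.136953, 0.1758)–(-1.0226, 0.4925, 0.1758)  len=0.6295
  (v11,v13,v14) [-+-] → (-1.0226, -0.136953, 0.1758)–(-1.0226, -0.4925, 0.1758)  len=0.3555
  (v12,v15,v13) [--+] → (-0.64258, -1.70649, 0.1758)–(-1.73485, -0.835486, 0.1758)  len=1.3970
  (v13,v15,v16) [+-+] → (-0.64258, -1.70649, 0.1758)–(-0.428461, -1.87723, 0.1758)  len=0.2739
  (v13,v16,v14) [++-] → (-0.530541, -0.88487, 0.1758)–(-1.0226, -0.4925, 0.1758)  len=0.6293
  (v14,v16,v17) [-+-] → (-0.530541, -0.88487, 0.1758)–(-0.2526, -1.1065, 0.1758)  len=0.3555
  (v15,v18,v16) [--+] → (0.93352, -1.56637, 0.1758)–(-0.428461, -1.87723, 0.1758)  len=1.3970
  (v16,v18,v19) [+-+] → (0.93352, -1.56637, 0.1758)–(1.20056, -1.50544, 0.1758)  len=0.2739
  (v16,v19,v17) [++-] → (0.361068, -0.966487, 0.1758)–(-0.2526, -1.1065, 0.1758)  len=0.6294
  (v17,v19,v20) [-+-] → (0.361068, -0.966487, 0.1758)–(0.7077, -0.8874, 0.1758)  len=0.3555
  (v18,v0,v19) [--+] → (1.80668, -0.246765, 0.1758)–(1.20056, -1.50544, 0.1758)  len=1.3970
  (v19,v0,v1) [+-+] → (1.80668, -0.246765, 0.1758)–(1.92551, 0, 0.1758)  len=0.2739
  (v19,v1,v20) [++-] → (0.980761, -0.320317, 0.1758)–(0.7077, -0.8874, 0.1758)  len=0.6294
  (v20,v1,v2) [-+-] → (0.980761, -0.320317, 0.1758)–(1.135, 0, 0.1758)  len=0.3555

Chained into 2 loop(s):
  loop 1: 14 segments, perimeter = 11.6964
  loop 2: 14 segments, perimeter = 6.8945
Total perimeter = 18.591

loops=2 perimeter=18.591


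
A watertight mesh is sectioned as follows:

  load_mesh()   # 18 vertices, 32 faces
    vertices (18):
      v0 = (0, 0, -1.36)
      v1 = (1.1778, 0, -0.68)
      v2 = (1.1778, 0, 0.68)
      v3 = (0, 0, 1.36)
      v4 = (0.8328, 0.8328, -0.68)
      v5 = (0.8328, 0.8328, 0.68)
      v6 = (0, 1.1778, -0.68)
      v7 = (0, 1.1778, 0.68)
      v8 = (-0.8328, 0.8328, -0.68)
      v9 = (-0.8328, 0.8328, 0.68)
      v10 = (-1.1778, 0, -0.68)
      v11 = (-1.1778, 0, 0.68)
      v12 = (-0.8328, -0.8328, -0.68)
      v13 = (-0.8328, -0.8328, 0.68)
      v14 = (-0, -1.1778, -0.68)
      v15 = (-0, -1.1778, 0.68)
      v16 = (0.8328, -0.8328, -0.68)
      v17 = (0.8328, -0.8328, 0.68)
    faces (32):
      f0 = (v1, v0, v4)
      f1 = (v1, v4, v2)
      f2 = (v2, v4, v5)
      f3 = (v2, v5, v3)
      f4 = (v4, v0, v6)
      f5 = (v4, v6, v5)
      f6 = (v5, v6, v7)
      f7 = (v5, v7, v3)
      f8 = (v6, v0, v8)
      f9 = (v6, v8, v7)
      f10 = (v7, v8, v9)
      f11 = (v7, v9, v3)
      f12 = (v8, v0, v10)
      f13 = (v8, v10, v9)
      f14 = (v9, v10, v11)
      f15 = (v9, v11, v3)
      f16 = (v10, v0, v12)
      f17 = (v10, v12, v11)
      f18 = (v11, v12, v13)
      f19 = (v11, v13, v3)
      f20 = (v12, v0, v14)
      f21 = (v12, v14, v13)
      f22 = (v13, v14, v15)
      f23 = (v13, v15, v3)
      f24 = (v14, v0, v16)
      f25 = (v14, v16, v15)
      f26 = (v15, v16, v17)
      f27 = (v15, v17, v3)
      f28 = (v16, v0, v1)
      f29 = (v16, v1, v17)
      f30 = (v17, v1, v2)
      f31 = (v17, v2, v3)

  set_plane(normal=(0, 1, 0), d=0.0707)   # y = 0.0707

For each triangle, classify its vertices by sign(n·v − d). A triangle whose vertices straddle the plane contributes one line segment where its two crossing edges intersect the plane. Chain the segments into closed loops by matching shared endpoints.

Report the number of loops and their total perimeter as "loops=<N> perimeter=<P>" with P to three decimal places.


loops=1 perimeter=7.989

Straddling triangles (12 of 32):
  (v1,v0,v4) [--+] → (0.0707, 0.0707, -1.30227)–(1.14851, 0.0707, -0.68)  len=1.2445
  (v1,v4,v2) [-+-] → (1.14851, 0.0707, -0.68)–(1.14851, 0.0707, 0.564544)  len=1.2445
  (v2,v4,v5) [-++] → (1.14851, 0.0707, 0.564544)–(1.14851, 0.0707, 0.68)  len=0.1155
  (v2,v5,v3) [-+-] → (1.14851, 0.0707, 0.68)–(0.0707, 0.0707, 1.30227)  len=1.2445
  (v4,v0,v6) [+-+] → (0.0707, 0.0707, -1.30227)–(0, 0.0707, -1.31918)  len=0.0727
  (v5,v7,v3) [++-] → (0, 0.0707, 1.31918)–(0.0707, 0.0707, 1.30227)  len=0.0727
  (v6,v0,v8) [+-+] → (0, 0.0707, -1.31918)–(-0.0707, 0.0707, -1.30227)  len=0.0727
  (v7,v9,v3) [++-] → (-0.0707, 0.0707, 1.30227)–(0, 0.0707, 1.31918)  len=0.0727
  (v8,v0,v10) [+--] → (-0.0707, 0.0707, -1.30227)–(-1.14851, 0.0707, -0.68)  len=1.2445
  (v8,v10,v9) [+-+] → (-1.14851, 0.0707, -0.68)–(-1.14851, 0.0707, -0.564544)  len=0.1155
  (v9,v10,v11) [+--] → (-1.14851, 0.0707, -0.564544)–(-1.14851, 0.0707, 0.68)  len=1.2445
  (v9,v11,v3) [+--] → (-1.14851, 0.0707, 0.68)–(-0.0707, 0.0707, 1.30227)  len=1.2445

Chained into 1 loop(s):
  loop 1: 12 segments, perimeter = 7.9890
Total perimeter = 7.989


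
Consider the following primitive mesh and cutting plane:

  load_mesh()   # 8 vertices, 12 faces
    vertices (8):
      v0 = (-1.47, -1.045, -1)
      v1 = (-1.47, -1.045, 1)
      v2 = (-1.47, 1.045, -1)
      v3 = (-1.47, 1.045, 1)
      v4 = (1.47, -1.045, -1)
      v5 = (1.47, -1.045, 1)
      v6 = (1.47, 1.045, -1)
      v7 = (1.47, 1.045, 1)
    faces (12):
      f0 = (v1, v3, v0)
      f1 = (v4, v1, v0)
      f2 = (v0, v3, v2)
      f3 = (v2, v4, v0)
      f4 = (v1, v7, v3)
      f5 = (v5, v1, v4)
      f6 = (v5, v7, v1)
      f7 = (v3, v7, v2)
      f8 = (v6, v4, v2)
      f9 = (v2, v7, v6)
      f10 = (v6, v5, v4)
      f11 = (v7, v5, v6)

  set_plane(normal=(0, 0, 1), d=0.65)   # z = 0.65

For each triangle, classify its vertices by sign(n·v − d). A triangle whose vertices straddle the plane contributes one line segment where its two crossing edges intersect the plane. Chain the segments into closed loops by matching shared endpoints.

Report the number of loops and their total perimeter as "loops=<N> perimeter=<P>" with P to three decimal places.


Straddling triangles (8 of 12):
  (v1,v3,v0) [++-] → (-1.47, 0.67925, 0.65)–(-1.47, -1.045, 0.65)  len=1.7242
  (v4,v1,v0) [-+-] → (-0.9555, -1.045, 0.65)–(-1.47, -1.045, 0.65)  len=0.5145
  (v0,v3,v2) [-+-] → (-1.47, 0.67925, 0.65)–(-1.47, 1.045, 0.65)  len=0.3658
  (v5,v1,v4) [++-] → (-0.9555, -1.045, 0.65)–(1.47, -1.045, 0.65)  len=2.4255
  (v3,v7,v2) [++-] → (0.9555, 1.045, 0.65)–(-1.47, 1.045, 0.65)  len=2.4255
  (v2,v7,v6) [-+-] → (0.9555, 1.045, 0.65)–(1.47, 1.045, 0.65)  len=0.5145
  (v6,v5,v4) [-+-] → (1.47, -0.67925, 0.65)–(1.47, -1.045, 0.65)  len=0.3658
  (v7,v5,v6) [++-] → (1.47, -0.67925, 0.65)–(1.47, 1.045, 0.65)  len=1.7242

Chained into 1 loop(s):
  loop 1: 8 segments, perimeter = 10.0600
Total perimeter = 10.060

loops=1 perimeter=10.060


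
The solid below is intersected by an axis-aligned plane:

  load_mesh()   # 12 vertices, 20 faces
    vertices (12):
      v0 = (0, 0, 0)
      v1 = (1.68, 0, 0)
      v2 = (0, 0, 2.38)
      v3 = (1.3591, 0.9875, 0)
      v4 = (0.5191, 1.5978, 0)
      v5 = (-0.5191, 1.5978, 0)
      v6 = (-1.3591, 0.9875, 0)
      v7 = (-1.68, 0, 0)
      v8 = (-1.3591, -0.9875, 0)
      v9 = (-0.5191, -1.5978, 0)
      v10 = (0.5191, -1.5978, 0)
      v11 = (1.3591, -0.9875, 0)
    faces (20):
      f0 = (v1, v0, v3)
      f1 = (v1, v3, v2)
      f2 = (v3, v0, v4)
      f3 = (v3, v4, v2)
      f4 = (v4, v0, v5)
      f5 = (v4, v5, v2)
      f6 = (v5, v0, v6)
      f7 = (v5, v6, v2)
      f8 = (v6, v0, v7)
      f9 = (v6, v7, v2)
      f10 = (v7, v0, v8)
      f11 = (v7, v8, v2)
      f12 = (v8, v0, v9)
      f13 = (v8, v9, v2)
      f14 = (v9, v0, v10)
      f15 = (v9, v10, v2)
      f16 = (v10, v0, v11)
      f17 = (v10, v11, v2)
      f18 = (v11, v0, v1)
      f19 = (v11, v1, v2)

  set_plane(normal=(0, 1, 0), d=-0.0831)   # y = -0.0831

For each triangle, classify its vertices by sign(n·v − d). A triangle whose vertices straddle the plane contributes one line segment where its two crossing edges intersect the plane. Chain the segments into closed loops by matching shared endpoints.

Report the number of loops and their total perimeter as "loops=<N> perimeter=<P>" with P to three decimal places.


loops=1 perimeter=8.928

Straddling triangles (10 of 20):
  (v7,v0,v8) [++-] → (-0.114371, -0.0831, 0)–(-1.653, -0.0831, 0)  len=1.5386
  (v7,v8,v2) [+-+] → (-1.653, -0.0831, 0)–(-0.114371, -0.0831, 2.17972)  len=2.6681
  (v8,v0,v9) [-+-] → (-0.114371, -0.0831, 0)–(-0.0269979, -0.0831, 0)  len=0.0874
  (v8,v9,v2) [--+] → (-0.0269979, -0.0831, 2.25622)–(-0.114371, -0.0831, 2.17972)  len=0.1161
  (v9,v0,v10) [-+-] → (-0.0269979, -0.0831, 0)–(0.0269979, -0.0831, 0)  len=0.0540
  (v9,v10,v2) [--+] → (0.0269979, -0.0831, 2.25622)–(-0.0269979, -0.0831, 2.25622)  len=0.0540
  (v10,v0,v11) [-+-] → (0.0269979, -0.0831, 0)–(0.114371, -0.0831, 0)  len=0.0874
  (v10,v11,v2) [--+] → (0.114371, -0.0831, 2.17972)–(0.0269979, -0.0831, 2.25622)  len=0.1161
  (v11,v0,v1) [-++] → (0.114371, -0.0831, 0)–(1.653, -0.0831, 0)  len=1.5386
  (v11,v1,v2) [-++] → (1.653, -0.0831, 0)–(0.114371, -0.0831, 2.17972)  len=2.6681

Chained into 1 loop(s):
  loop 1: 10 segments, perimeter = 8.9284
Total perimeter = 8.928


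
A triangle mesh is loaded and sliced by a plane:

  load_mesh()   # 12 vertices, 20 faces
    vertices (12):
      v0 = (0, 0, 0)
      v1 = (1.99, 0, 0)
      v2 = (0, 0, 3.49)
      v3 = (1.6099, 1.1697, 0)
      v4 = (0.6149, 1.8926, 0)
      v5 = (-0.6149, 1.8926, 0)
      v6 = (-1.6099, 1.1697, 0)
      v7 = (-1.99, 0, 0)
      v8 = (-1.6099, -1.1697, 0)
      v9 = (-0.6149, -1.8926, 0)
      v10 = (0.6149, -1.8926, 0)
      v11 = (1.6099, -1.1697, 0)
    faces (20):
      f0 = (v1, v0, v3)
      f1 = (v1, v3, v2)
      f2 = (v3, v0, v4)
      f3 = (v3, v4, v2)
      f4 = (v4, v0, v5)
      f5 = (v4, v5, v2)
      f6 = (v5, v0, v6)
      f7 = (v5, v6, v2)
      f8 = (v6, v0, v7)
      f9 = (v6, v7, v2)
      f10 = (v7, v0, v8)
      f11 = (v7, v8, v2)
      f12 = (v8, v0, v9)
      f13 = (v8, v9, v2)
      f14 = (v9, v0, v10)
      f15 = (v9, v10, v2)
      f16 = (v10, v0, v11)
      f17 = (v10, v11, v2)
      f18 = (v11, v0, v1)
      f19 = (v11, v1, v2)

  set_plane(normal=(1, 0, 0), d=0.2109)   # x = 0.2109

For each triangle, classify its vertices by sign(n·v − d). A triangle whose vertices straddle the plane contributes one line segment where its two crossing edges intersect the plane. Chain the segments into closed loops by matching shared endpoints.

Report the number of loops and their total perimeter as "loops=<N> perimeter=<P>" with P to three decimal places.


Straddling triangles (12 of 20):
  (v1,v0,v3) [+-+] → (0.2109, 0, 0)–(0.2109, 0.153233, 0)  len=0.1532
  (v1,v3,v2) [++-] → (0.2109, 0.153233, 3.0328)–(0.2109, 0, 3.12013)  len=0.1764
  (v3,v0,v4) [+-+] → (0.2109, 0.153233, 0)–(0.2109, 0.649129, 0)  len=0.4959
  (v3,v4,v2) [++-] → (0.2109, 0.649129, 2.29299)–(0.2109, 0.153233, 3.0328)  len=0.8906
  (v4,v0,v5) [+--] → (0.2109, 0.649129, 0)–(0.2109, 1.8926, 0)  len=1.2435
  (v4,v5,v2) [+--] → (0.2109, 1.8926, 0)–(0.2109, 0.649129, 2.29299)  len=2.6085
  (v9,v0,v10) [--+] → (0.2109, -0.649129, 0)–(0.2109, -1.8926, 0)  len=1.2435
  (v9,v10,v2) [-+-] → (0.2109, -1.8926, 0)–(0.2109, -0.649129, 2.29299)  len=2.6085
  (v10,v0,v11) [+-+] → (0.2109, -0.649129, 0)–(0.2109, -0.153233, 0)  len=0.4959
  (v10,v11,v2) [++-] → (0.2109, -0.153233, 3.0328)–(0.2109, -0.649129, 2.29299)  len=0.8906
  (v11,v0,v1) [+-+] → (0.2109, -0.153233, 0)–(0.2109, 0, 0)  len=0.1532
  (v11,v1,v2) [++-] → (0.2109, 0, 3.12013)–(0.2109, -0.153233, 3.0328)  len=0.1764

Chained into 1 loop(s):
  loop 1: 12 segments, perimeter = 11.1361
Total perimeter = 11.136

loops=1 perimeter=11.136


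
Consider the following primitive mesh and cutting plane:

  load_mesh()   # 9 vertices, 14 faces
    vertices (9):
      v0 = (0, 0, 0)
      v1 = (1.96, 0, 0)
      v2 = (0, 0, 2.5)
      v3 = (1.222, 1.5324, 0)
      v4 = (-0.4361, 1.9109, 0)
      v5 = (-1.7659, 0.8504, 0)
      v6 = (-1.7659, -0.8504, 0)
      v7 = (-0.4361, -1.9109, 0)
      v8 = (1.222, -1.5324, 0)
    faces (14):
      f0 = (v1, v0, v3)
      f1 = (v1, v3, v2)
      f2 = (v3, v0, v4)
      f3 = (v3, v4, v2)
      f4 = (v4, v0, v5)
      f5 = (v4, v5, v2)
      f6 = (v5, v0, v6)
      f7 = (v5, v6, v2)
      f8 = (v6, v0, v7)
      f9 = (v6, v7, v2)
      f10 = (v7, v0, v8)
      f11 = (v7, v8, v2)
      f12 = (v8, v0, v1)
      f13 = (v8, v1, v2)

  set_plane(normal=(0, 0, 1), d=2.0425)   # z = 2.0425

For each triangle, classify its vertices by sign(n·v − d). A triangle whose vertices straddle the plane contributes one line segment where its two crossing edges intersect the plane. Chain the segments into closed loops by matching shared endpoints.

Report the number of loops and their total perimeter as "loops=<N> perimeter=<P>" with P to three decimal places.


loops=1 perimeter=2.179

Straddling triangles (7 of 14):
  (v1,v3,v2) [--+] → (0.223626, 0.280429, 2.0425)–(0.35868, 0, 2.0425)  len=0.3113
  (v3,v4,v2) [--+] → (-0.0798063, 0.349695, 2.0425)–(0.223626, 0.280429, 2.0425)  len=0.3112
  (v4,v5,v2) [--+] → (-0.32316, 0.155623, 2.0425)–(-0.0798063, 0.349695, 2.0425)  len=0.3113
  (v5,v6,v2) [--+] → (-0.32316, -0.155623, 2.0425)–(-0.32316, 0.155623, 2.0425)  len=0.3112
  (v6,v7,v2) [--+] → (-0.0798063, -0.349695, 2.0425)–(-0.32316, -0.155623, 2.0425)  len=0.3113
  (v7,v8,v2) [--+] → (0.223626, -0.280429, 2.0425)–(-0.0798063, -0.349695, 2.0425)  len=0.3112
  (v8,v1,v2) [--+] → (0.35868, 0, 2.0425)–(0.223626, -0.280429, 2.0425)  len=0.3113

Chained into 1 loop(s):
  loop 1: 7 segments, perimeter = 2.1788
Total perimeter = 2.179


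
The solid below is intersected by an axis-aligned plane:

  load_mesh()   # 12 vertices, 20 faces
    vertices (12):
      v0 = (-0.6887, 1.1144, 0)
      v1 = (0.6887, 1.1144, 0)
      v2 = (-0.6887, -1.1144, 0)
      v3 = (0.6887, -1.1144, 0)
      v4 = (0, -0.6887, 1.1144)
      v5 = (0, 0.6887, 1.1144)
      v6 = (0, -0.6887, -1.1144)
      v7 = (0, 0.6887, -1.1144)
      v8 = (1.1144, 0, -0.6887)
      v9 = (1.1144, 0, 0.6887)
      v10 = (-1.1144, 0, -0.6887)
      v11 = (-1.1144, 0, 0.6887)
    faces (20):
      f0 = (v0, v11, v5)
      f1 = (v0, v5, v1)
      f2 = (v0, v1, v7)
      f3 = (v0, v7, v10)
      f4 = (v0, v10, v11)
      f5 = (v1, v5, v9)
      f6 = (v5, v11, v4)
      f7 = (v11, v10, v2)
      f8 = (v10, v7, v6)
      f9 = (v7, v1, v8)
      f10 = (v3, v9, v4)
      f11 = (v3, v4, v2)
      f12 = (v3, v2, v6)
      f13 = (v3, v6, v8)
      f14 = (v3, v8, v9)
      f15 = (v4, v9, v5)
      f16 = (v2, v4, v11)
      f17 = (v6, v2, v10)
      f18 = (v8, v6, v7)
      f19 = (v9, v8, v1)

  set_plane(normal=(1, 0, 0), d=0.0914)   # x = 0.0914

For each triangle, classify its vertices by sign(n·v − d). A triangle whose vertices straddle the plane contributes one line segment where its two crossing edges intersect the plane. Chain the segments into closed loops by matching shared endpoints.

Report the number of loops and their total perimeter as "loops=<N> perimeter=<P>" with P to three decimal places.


Straddling triangles (10 of 20):
  (v0,v5,v1) [--+] → (0.0914, 0.745196, 0.966504)–(0.0914, 1.1144, 0)  len=1.0346
  (v0,v1,v7) [-+-] → (0.0914, 1.1144, 0)–(0.0914, 0.745196, -0.966504)  len=1.0346
  (v1,v5,v9) [+-+] → (0.0914, 0.745196, 0.966504)–(0.0914, 0.632215, 1.07949)  len=0.1598
  (v7,v1,v8) [-++] → (0.0914, 0.745196, -0.966504)–(0.0914, 0.632215, -1.07949)  len=0.1598
  (v3,v9,v4) [++-] → (0.0914, -0.632215, 1.07949)–(0.0914, -0.745196, 0.966504)  len=0.1598
  (v3,v4,v2) [+--] → (0.0914, -0.745196, 0.966504)–(0.0914, -1.1144, 0)  len=1.0346
  (v3,v2,v6) [+--] → (0.0914, -1.1144, 0)–(0.0914, -0.745196, -0.966504)  len=1.0346
  (v3,v6,v8) [+-+] → (0.0914, -0.745196, -0.966504)–(0.0914, -0.632215, -1.07949)  len=0.1598
  (v4,v9,v5) [-+-] → (0.0914, -0.632215, 1.07949)–(0.0914, 0.632215, 1.07949)  len=1.2644
  (v8,v6,v7) [+--] → (0.0914, -0.632215, -1.07949)–(0.0914, 0.632215, -1.07949)  len=1.2644

Chained into 1 loop(s):
  loop 1: 10 segments, perimeter = 7.3065
Total perimeter = 7.306

loops=1 perimeter=7.306


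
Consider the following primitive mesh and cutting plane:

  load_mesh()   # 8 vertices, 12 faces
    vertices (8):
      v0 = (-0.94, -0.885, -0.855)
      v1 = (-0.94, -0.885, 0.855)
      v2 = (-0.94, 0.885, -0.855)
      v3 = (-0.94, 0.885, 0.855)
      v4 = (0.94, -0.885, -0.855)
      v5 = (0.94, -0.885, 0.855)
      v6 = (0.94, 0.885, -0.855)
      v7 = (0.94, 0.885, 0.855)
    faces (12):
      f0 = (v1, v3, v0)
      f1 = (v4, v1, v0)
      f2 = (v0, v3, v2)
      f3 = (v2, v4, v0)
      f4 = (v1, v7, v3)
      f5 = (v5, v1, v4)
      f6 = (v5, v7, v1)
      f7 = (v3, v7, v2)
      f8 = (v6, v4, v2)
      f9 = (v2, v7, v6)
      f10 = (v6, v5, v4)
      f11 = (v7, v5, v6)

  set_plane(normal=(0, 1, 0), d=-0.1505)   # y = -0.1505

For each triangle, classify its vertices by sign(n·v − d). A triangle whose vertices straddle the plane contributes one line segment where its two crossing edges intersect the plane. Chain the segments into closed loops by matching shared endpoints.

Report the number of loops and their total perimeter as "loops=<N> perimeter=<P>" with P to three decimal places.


Straddling triangles (8 of 12):
  (v1,v3,v0) [-+-] → (-0.94, -0.1505, 0.855)–(-0.94, -0.1505, -0.145398)  len=1.0004
  (v0,v3,v2) [-++] → (-0.94, -0.1505, -0.145398)–(-0.94, -0.1505, -0.855)  len=0.7096
  (v2,v4,v0) [+--] → (0.159853, -0.1505, -0.855)–(-0.94, -0.1505, -0.855)  len=1.0999
  (v1,v7,v3) [-++] → (-0.159853, -0.1505, 0.855)–(-0.94, -0.1505, 0.855)  len=0.7801
  (v5,v7,v1) [-+-] → (0.94, -0.1505, 0.855)–(-0.159853, -0.1505, 0.855)  len=1.0999
  (v6,v4,v2) [+-+] → (0.94, -0.1505, -0.855)–(0.159853, -0.1505, -0.855)  len=0.7801
  (v6,v5,v4) [+--] → (0.94, -0.1505, 0.145398)–(0.94, -0.1505, -0.855)  len=1.0004
  (v7,v5,v6) [+-+] → (0.94, -0.1505, 0.855)–(0.94, -0.1505, 0.145398)  len=0.7096

Chained into 1 loop(s):
  loop 1: 8 segments, perimeter = 7.1800
Total perimeter = 7.180

loops=1 perimeter=7.180


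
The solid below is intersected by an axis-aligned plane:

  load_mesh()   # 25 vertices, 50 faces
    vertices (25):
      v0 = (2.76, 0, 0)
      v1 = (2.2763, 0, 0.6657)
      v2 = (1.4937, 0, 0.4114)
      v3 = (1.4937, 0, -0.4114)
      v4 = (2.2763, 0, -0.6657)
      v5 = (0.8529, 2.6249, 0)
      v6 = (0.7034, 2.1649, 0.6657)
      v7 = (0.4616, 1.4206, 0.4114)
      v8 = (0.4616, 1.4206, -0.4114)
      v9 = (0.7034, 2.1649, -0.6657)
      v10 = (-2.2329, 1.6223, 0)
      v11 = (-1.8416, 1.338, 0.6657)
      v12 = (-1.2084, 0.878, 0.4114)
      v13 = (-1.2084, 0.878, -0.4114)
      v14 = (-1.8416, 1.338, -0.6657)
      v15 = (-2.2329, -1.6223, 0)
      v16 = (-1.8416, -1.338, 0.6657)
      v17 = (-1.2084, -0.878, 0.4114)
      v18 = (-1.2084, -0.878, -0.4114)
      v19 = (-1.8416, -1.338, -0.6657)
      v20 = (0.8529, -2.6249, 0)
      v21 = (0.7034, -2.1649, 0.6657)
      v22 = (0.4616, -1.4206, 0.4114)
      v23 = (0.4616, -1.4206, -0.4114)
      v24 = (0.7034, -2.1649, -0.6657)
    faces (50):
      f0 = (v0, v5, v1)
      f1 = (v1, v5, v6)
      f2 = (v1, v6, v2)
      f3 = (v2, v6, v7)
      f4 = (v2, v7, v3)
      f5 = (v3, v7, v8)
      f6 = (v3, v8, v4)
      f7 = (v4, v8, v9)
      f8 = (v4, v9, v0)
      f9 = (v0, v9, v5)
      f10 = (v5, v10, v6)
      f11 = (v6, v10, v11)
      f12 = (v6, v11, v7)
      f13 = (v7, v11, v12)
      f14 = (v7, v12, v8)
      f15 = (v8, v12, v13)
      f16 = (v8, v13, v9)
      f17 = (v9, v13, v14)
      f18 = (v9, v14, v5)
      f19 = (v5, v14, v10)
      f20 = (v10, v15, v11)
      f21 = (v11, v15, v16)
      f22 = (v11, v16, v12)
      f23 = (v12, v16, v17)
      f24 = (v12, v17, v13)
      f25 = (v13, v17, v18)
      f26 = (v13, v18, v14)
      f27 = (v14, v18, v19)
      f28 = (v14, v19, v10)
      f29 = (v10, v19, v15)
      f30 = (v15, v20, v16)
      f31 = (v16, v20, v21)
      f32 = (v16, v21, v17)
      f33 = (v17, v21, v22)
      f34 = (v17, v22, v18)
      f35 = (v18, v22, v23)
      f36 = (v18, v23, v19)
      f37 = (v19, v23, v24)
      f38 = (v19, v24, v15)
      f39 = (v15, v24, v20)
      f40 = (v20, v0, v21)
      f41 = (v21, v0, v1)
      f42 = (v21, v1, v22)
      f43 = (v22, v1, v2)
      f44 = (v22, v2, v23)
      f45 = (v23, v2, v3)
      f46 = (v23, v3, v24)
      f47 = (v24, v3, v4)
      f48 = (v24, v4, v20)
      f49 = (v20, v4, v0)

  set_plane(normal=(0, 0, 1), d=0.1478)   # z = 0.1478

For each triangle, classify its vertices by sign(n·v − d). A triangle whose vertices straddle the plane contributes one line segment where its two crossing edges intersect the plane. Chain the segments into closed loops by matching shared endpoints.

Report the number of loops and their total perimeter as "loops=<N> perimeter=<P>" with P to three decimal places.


loops=2 perimeter=24.371

Straddling triangles (20 of 50):
  (v0,v5,v1) [--+] → (1.16893, 2.04211, 0.1478)–(2.65261, 0, 0.1478)  len=2.5242
  (v1,v5,v6) [+-+] → (1.16893, 2.04211, 0.1478)–(0.819708, 2.52277, 0.1478)  len=0.5941
  (v2,v7,v3) [++-] → (0.792253, 0.965483, 0.1478)–(1.4937, 0, 0.1478)  len=1.1934
  (v3,v7,v8) [-+-] → (0.792253, 0.965483, 0.1478)–(0.4616, 1.4206, 0.1478)  len=0.5626
  (v5,v10,v6) [--+] → (-1.58098, 1.74277, 0.1478)–(0.819708, 2.52277, 0.1478)  len=2.5242
  (v6,v10,v11) [+-+] → (-1.58098, 1.74277, 0.1478)–(-2.14602, 1.55918, 0.1478)  len=0.5941
  (v7,v12,v8) [++-] → (-0.673383, 1.05183, 0.1478)–(0.4616, 1.4206, 0.1478)  len=1.1934
  (v8,v12,v13) [-+-] → (-0.673383, 1.05183, 0.1478)–(-1.2084, 0.878, 0.1478)  len=0.5625
  (v10,v15,v11) [--+] → (-2.14602, -0.965048, 0.1478)–(-2.14602, 1.55918, 0.1478)  len=2.5242
  (v11,v15,v16) [+-+] → (-2.14602, -0.965048, 0.1478)–(-2.14602, -1.55918, 0.1478)  len=0.5941
  (v12,v17,v13) [++-] → (-1.2084, -0.315431, 0.1478)–(-1.2084, 0.878, 0.1478)  len=1.1934
  (v13,v17,v18) [-+-] → (-1.2084, -0.315431, 0.1478)–(-1.2084, -0.878, 0.1478)  len=0.5626
  (v15,v20,v16) [--+] → (0.254662, -2.33918, 0.1478)–(-2.14602, -1.55918, 0.1478)  len=2.5242
  (v16,v20,v21) [+-+] → (0.254662, -2.33918, 0.1478)–(0.819708, -2.52277, 0.1478)  len=0.5941
  (v17,v22,v18) [++-] → (-0.073417, -1.24677, 0.1478)–(-1.2084, -0.878, 0.1478)  len=1.1934
  (v18,v22,v23) [-+-] → (-0.073417, -1.24677, 0.1478)–(0.4616, -1.4206, 0.1478)  len=0.5625
  (v20,v0,v21) [--+] → (2.30339, -0.480655, 0.1478)–(0.819708, -2.52277, 0.1478)  len=2.5242
  (v21,v0,v1) [+-+] → (2.30339, -0.480655, 0.1478)–(2.65261, 0, 0.1478)  len=0.5941
  (v22,v2,v23) [++-] → (1.16305, -0.455117, 0.1478)–(0.4616, -1.4206, 0.1478)  len=1.1934
  (v23,v2,v3) [-+-] → (1.16305, -0.455117, 0.1478)–(1.4937, 0, 0.1478)  len=0.5626

Chained into 2 loop(s):
  loop 1: 10 segments, perimeter = 15.5917
  loop 2: 10 segments, perimeter = 8.7798
Total perimeter = 24.371


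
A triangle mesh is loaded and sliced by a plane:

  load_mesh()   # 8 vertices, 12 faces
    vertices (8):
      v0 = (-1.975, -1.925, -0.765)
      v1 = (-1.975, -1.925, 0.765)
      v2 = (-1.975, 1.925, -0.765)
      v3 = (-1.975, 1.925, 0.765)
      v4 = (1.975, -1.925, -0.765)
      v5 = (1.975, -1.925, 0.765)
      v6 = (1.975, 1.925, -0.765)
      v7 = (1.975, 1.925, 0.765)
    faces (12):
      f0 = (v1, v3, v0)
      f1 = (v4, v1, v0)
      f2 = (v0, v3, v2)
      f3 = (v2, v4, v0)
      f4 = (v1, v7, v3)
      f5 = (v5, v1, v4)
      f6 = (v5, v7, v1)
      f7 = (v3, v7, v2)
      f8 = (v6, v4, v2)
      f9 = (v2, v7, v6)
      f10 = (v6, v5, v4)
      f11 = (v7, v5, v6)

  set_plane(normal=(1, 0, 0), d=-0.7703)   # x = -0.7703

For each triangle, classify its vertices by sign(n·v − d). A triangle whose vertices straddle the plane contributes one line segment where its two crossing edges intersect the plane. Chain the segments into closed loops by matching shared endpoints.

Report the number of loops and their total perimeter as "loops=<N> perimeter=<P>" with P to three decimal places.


loops=1 perimeter=10.760

Straddling triangles (8 of 12):
  (v4,v1,v0) [+--] → (-0.7703, -1.925, 0.298369)–(-0.7703, -1.925, -0.765)  len=1.0634
  (v2,v4,v0) [-+-] → (-0.7703, 0.750799, -0.765)–(-0.7703, -1.925, -0.765)  len=2.6758
  (v1,v7,v3) [-+-] → (-0.7703, -0.750799, 0.765)–(-0.7703, 1.925, 0.765)  len=2.6758
  (v5,v1,v4) [+-+] → (-0.7703, -1.925, 0.765)–(-0.7703, -1.925, 0.298369)  len=0.4666
  (v5,v7,v1) [++-] → (-0.7703, -0.750799, 0.765)–(-0.7703, -1.925, 0.765)  len=1.1742
  (v3,v7,v2) [-+-] → (-0.7703, 1.925, 0.765)–(-0.7703, 1.925, -0.298369)  len=1.0634
  (v6,v4,v2) [++-] → (-0.7703, 0.750799, -0.765)–(-0.7703, 1.925, -0.765)  len=1.1742
  (v2,v7,v6) [-++] → (-0.7703, 1.925, -0.298369)–(-0.7703, 1.925, -0.765)  len=0.4666

Chained into 1 loop(s):
  loop 1: 8 segments, perimeter = 10.7600
Total perimeter = 10.760


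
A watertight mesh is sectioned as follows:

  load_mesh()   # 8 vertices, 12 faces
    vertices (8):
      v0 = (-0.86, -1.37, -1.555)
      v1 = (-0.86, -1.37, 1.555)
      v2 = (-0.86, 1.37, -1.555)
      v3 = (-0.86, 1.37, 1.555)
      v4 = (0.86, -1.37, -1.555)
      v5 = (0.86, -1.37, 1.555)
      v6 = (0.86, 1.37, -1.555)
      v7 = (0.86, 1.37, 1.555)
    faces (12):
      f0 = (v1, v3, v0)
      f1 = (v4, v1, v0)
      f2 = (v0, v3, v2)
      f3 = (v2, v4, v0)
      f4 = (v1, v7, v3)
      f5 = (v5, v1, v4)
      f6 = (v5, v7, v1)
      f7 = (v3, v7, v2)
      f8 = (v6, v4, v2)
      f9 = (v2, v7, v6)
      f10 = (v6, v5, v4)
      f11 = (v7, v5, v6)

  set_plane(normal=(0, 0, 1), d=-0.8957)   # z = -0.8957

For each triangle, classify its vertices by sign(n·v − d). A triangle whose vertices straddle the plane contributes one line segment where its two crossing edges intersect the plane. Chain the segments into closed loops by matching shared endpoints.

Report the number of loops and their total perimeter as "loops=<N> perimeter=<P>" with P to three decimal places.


Straddling triangles (8 of 12):
  (v1,v3,v0) [++-] → (-0.86, -0.789138, -0.8957)–(-0.86, -1.37, -0.8957)  len=0.5809
  (v4,v1,v0) [-+-] → (0.495371, -1.37, -0.8957)–(-0.86, -1.37, -0.8957)  len=1.3554
  (v0,v3,v2) [-+-] → (-0.86, -0.789138, -0.8957)–(-0.86, 1.37, -0.8957)  len=2.1591
  (v5,v1,v4) [++-] → (0.495371, -1.37, -0.8957)–(0.86, -1.37, -0.8957)  len=0.3646
  (v3,v7,v2) [++-] → (-0.495371, 1.37, -0.8957)–(-0.86, 1.37, -0.8957)  len=0.3646
  (v2,v7,v6) [-+-] → (-0.495371, 1.37, -0.8957)–(0.86, 1.37, -0.8957)  len=1.3554
  (v6,v5,v4) [-+-] → (0.86, 0.789138, -0.8957)–(0.86, -1.37, -0.8957)  len=2.1591
  (v7,v5,v6) [++-] → (0.86, 0.789138, -0.8957)–(0.86, 1.37, -0.8957)  len=0.5809

Chained into 1 loop(s):
  loop 1: 8 segments, perimeter = 8.9200
Total perimeter = 8.920

loops=1 perimeter=8.920


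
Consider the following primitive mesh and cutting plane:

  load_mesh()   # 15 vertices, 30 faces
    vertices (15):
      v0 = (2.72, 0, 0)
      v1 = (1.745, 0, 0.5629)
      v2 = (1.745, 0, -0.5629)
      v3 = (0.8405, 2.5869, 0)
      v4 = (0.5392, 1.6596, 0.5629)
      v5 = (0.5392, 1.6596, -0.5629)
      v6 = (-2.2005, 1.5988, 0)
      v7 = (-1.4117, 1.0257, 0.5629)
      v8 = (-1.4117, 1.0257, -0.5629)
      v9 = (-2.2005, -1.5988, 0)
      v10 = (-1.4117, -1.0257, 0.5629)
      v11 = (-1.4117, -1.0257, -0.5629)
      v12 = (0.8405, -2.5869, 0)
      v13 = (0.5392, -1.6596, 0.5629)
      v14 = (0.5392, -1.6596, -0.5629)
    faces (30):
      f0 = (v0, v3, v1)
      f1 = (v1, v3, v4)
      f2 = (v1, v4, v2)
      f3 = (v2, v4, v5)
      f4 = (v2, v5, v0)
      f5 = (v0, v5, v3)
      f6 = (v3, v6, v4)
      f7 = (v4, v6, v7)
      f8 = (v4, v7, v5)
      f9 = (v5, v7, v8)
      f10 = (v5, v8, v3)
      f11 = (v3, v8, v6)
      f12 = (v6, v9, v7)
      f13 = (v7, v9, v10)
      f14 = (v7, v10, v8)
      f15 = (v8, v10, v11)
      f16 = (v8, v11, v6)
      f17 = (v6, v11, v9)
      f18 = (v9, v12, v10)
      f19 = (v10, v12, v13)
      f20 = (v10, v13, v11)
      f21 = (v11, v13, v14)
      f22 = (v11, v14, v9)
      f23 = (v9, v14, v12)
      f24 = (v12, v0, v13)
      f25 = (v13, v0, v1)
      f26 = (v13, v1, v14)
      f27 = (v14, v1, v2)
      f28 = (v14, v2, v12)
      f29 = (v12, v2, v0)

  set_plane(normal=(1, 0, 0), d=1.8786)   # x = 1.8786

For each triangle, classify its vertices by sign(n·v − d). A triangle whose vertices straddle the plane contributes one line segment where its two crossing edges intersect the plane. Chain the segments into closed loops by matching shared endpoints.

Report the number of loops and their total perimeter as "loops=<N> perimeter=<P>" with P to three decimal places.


Straddling triangles (6 of 30):
  (v0,v3,v1) [+--] → (1.8786, 1.15808, 0)–(1.8786, 0, 0.485768)  len=1.2558
  (v2,v5,v0) [--+] → (1.8786, 0.64031, -0.217179)–(1.8786, 0, -0.485768)  len=0.6944
  (v0,v5,v3) [+--] → (1.8786, 0.64031, -0.217179)–(1.8786, 1.15808, 0)  len=0.5615
  (v12,v0,v13) [-+-] → (1.8786, -1.15808, 0)–(1.8786, -0.64031, 0.217179)  len=0.5615
  (v13,v0,v1) [-+-] → (1.8786, -0.64031, 0.217179)–(1.8786, 0, 0.485768)  len=0.6944
  (v12,v2,v0) [--+] → (1.8786, 0, -0.485768)–(1.8786, -1.15808, 0)  len=1.2558

Chained into 1 loop(s):
  loop 1: 6 segments, perimeter = 5.0234
Total perimeter = 5.023

loops=1 perimeter=5.023
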